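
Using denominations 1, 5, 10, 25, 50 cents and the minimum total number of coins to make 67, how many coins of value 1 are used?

2

Use the largest denomination that fits, subtract, and repeat.
67 − 1×50→17 − 1×10→7 − 1×5→2 − 2×1→0
Count of 1: 2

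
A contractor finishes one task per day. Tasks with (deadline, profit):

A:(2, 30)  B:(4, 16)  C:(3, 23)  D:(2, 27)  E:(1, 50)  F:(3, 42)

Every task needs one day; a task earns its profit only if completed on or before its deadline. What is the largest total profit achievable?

By profit: E(d1,50), F(d3,42), A(d2,30), D(d2,27), C(d3,23), B(d4,16)
E→slot 1; F→slot 3; A→slot 2; D skipped; C skipped; B→slot 4.
Profit = 50 + 30 + 42 + 16 = 138

138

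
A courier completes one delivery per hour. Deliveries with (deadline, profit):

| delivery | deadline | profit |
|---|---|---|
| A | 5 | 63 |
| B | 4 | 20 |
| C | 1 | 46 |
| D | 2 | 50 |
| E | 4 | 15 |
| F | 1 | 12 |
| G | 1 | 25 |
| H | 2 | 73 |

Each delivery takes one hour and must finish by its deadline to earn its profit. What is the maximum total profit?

Take jobs in profit order; each goes to the latest open slot no later than its deadline.
By profit: H(d2,73), A(d5,63), D(d2,50), C(d1,46), G(d1,25), B(d4,20), E(d4,15), F(d1,12)
H→slot 2; A→slot 5; D→slot 1; C skipped; G skipped; B→slot 4; E→slot 3; F skipped.
Profit = 50 + 73 + 15 + 20 + 63 = 221

221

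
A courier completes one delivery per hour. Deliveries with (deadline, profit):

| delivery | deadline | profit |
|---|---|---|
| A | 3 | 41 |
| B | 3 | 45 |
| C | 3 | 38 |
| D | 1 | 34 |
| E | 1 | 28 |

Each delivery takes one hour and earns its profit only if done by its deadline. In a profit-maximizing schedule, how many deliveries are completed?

3

Take jobs in profit order; each goes to the latest open slot no later than its deadline.
By profit: B(d3,45), A(d3,41), C(d3,38), D(d1,34), E(d1,28)
B→slot 3; A→slot 2; C→slot 1; D skipped; E skipped.
3 of 5 scheduled.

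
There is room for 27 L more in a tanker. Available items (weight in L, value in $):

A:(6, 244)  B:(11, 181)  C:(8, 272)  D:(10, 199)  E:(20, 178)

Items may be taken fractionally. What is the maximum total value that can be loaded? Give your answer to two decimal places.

764.36

Ratios (sorted): A 40.67, C 34.00, D 19.90, B 16.45, E 8.90
take A (6 @ 244); take C (8 @ 272); take D (10 @ 199); take 3/11 of B → 49.36. Capacity used 27/27.
Total value = 764.36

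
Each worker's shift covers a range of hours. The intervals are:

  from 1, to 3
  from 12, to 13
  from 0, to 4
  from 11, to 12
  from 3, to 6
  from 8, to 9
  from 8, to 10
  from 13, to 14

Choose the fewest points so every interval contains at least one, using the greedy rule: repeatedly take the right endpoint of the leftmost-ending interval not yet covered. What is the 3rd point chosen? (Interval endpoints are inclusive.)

By right end: [1,3]  [0,4]  [3,6]  [8,9]  [8,10]  [11,12]  [12,13]  [13,14]
[1,3] uncovered → point at 3; [8,9] uncovered → point at 9; [11,12] uncovered → point at 12; [13,14] uncovered → point at 14.
Points: 3, 9, 12, 14 (4 total).

12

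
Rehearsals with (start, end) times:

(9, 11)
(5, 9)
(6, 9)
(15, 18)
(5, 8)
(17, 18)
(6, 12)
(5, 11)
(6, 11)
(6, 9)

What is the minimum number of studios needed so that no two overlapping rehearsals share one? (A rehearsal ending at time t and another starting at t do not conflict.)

Count concurrent intervals with a sweep; the peak is the room count.
Events (time:±→running): 5:+→1 5:+→2 5:+→3 6:+→4 6:+→5 6:+→6 6:+→7 … peak 7.

7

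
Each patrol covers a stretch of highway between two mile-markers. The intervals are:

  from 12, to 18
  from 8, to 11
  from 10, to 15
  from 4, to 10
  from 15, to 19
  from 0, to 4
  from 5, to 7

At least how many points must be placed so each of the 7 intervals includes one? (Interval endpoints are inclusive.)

Process intervals by earliest right end; each time one isn't hit yet, stab at its right endpoint.
By right end: [0,4]  [5,7]  [4,10]  [8,11]  [10,15]  [12,18]  [15,19]
[0,4] uncovered → point at 4; [5,7] uncovered → point at 7; [8,11] uncovered → point at 11; [12,18] uncovered → point at 18.
Points: 4, 7, 11, 18 (4 total).

4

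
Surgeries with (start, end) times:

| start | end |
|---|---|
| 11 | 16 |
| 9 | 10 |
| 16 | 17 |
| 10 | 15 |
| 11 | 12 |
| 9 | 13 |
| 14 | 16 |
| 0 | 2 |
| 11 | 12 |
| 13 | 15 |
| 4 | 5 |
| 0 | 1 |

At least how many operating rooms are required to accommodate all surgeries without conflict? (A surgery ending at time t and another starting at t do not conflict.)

5

starts: [0, 0, 4, 9, 9, 10, 11, 11, 11, 13, 14, 16]
ends:   [1, 2, 5, 10, 12, 12, 13, 15, 15, 16, 16, 17]
s0→1 s0→2 e1→1 e2→0 s4→1 e5→0 s9→1 s9→2 e10→1 s10→2 s11→3 s11→4 s11→5  — peak 5.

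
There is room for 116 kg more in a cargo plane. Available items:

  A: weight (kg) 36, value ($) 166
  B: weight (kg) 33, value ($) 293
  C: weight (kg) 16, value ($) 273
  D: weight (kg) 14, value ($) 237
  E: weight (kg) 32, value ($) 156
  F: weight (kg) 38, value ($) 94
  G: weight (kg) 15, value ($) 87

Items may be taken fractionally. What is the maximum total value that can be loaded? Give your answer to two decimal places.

Order: C (273/16=17.06) > D (237/14=16.93) > B (293/33=8.88) > G (87/15=5.80) > E (156/32=4.88) > A (166/36=4.61) > F (94/38=2.47)
Fill: take C (16 @ 273) → take D (14 @ 237) → take B (33 @ 293) → take G (15 @ 87) → take E (32 @ 156) → take 6/36 of A → 27.67; 116/116 used.
Total value = 1073.67

1073.67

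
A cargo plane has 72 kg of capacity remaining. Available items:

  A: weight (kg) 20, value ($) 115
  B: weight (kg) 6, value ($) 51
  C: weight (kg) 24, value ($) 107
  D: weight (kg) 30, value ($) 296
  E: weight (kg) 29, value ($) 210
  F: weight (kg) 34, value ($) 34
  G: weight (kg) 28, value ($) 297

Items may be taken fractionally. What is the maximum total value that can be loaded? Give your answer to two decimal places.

Sort by value per unit weight and fill in that order.
Order: G (297/28=10.61) > D (296/30=9.87) > B (51/6=8.50) > E (210/29=7.24) > A (115/20=5.75) > C (107/24=4.46) > F (34/34=1.00)
Fill: take G (28 @ 297) → take D (30 @ 296) → take B (6 @ 51) → take 8/29 of E → 57.93; 72/72 used.
Total value = 701.93

701.93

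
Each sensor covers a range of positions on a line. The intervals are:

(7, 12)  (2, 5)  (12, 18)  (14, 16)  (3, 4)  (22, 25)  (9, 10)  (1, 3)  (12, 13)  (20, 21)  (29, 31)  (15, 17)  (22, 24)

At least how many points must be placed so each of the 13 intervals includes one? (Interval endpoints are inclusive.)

By right end: [1,3]  [3,4]  [2,5]  [9,10]  [7,12]  [12,13]  [14,16]  [15,17]  [12,18]  [20,21]  [22,24]  [22,25]  [29,31]
[1,3] uncovered → point at 3; [9,10] uncovered → point at 10; [12,13] uncovered → point at 13; [14,16] uncovered → point at 16; [20,21] uncovered → point at 21; [22,24] uncovered → point at 24; [29,31] uncovered → point at 31.
Points: 3, 10, 13, 16, 21, 24, 31 (7 total).

7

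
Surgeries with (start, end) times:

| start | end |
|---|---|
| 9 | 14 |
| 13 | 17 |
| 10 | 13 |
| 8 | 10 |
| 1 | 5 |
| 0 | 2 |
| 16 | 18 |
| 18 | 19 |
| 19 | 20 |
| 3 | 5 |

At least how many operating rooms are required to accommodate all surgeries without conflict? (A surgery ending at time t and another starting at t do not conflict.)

2

The answer is the maximum number of intervals overlapping at any instant.
starts: [0, 1, 3, 8, 9, 10, 13, 16, 18, 19]
ends:   [2, 5, 5, 10, 13, 14, 17, 18, 19, 20]
s0→1 s1→2  — peak 2.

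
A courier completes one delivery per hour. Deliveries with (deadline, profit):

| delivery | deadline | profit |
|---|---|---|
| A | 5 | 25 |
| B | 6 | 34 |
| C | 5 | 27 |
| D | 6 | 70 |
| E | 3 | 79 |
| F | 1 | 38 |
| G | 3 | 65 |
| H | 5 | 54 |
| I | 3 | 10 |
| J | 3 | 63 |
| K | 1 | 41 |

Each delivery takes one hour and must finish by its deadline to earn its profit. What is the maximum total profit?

Profit order: E=79 D=70 G=65 J=63 H=54 K=41 F=38 B=34 C=27 A=25 I=10
Assign: E→slot 3, D→slot 6, G→slot 2, J→slot 1, H→slot 5, K skipped, F skipped, B→slot 4, C skipped, A skipped, I skipped.
Slots: [1:J] [2:G] [3:E] [4:B] [5:H] [6:D]
Profit = 63 + 65 + 79 + 34 + 54 + 70 = 365

365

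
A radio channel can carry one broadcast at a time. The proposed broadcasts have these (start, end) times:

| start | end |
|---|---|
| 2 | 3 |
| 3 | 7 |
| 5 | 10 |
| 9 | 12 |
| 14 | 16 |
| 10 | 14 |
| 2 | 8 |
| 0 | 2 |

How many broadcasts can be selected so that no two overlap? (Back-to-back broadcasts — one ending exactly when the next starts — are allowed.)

5

Sort by end time and greedily take each interval whose start is ≥ the last chosen end.
Sorted by end: (0,2)  (2,3)  (3,7)  (2,8)  (5,10)  (9,12)  (10,14)  (14,16)
take (0,2); take (2,3); take (3,7); skip (5,10); take (9,12); skip (10,14); take (14,16).
Selected 5 broadcasts.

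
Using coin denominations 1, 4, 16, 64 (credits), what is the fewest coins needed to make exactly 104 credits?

104 = 1×64 + 2×16 + 2×4
Total coins = 1 + 2 + 2 = 5

5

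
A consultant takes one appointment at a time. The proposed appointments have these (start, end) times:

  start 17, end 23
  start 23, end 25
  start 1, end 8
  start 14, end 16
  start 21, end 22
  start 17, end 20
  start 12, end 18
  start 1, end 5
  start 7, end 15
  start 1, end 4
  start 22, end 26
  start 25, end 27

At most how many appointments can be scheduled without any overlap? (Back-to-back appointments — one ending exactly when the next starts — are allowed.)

6

Sorted by end: (1,4)  (1,5)  (1,8)  (7,15)  (14,16)  (12,18)  (17,20)  (21,22)  (17,23)  (23,25)  (22,26)  (25,27)
take (1,4); skip (1,5); take (7,15); take (17,20); take (21,22); skip (17,23); take (23,25); take (25,27).
Selected 6 appointments.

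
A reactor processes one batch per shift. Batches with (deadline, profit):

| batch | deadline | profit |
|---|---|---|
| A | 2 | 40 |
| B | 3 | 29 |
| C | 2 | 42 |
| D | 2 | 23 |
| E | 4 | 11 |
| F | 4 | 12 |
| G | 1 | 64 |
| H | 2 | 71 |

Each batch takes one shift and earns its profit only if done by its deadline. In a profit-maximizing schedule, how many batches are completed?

Profit order: H=71 G=64 C=42 A=40 B=29 D=23 F=12 E=11
Assign: H→slot 2, G→slot 1, C skipped, A skipped, B→slot 3, D skipped, F→slot 4, E skipped.
Slots: [1:G] [2:H] [3:B] [4:F]
4 of 8 scheduled.

4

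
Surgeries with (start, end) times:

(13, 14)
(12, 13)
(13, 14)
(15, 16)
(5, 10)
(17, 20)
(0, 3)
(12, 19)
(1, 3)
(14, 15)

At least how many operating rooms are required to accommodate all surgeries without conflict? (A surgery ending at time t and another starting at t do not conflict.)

3

starts: [0, 1, 5, 12, 12, 13, 13, 14, 15, 17]
ends:   [3, 3, 10, 13, 14, 14, 15, 16, 19, 20]
s0→1 s1→2 e3→1 e3→0 s5→1 e10→0 s12→1 s12→2 e13→1 s13→2 s13→3  — peak 3.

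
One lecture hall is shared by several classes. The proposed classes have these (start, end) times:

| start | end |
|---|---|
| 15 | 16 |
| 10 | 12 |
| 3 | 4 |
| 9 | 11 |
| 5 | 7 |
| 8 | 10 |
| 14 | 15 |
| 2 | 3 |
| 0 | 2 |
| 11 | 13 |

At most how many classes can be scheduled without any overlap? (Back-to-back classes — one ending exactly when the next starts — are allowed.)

Sorted by end: (0,2)  (2,3)  (3,4)  (5,7)  (8,10)  (9,11)  (10,12)  (11,13)  (14,15)  (15,16)
take (0,2); take (2,3); take (3,4); take (5,7); take (8,10); take (10,12); take (14,15); take (15,16).
Selected 8 classes.

8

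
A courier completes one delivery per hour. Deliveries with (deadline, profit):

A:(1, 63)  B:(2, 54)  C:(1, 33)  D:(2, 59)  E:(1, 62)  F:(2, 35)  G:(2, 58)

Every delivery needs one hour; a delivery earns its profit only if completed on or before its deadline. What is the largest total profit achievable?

Profit order: A=63 E=62 D=59 G=58 B=54 F=35 C=33
Assign: A→slot 1, E skipped, D→slot 2, G skipped, B skipped, F skipped, C skipped.
Slots: [1:A] [2:D]
Profit = 63 + 59 = 122

122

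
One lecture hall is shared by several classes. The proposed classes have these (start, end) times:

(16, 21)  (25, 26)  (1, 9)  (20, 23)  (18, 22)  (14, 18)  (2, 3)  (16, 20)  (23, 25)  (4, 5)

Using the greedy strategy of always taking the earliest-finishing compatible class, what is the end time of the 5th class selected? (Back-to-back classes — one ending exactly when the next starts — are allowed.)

25

Order by finish time; keep every interval that doesn't clash with the previous kept one.
Sorted by end: (2,3)  (4,5)  (1,9)  (14,18)  (16,20)  (16,21)  (18,22)  (20,23)  (23,25)  (25,26)
take (2,3); take (4,5); take (14,18); take (18,22); take (23,25); take (25,26).
Selected: (2,3) (4,5) (14,18) (18,22) (23,25) (25,26)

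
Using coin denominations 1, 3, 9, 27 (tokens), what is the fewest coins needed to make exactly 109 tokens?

5

109 = 4×27 + 1×1
Total coins = 4 + 1 = 5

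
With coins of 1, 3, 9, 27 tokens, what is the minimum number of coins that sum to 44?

6

44 = 1×27 + 1×9 + 2×3 + 2×1
Total coins = 1 + 1 + 2 + 2 = 6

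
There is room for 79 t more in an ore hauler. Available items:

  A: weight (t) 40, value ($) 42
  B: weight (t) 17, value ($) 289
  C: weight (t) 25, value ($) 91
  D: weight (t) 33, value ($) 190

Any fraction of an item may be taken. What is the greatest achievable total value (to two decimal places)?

574.20

Sort by value per unit weight and fill in that order.
Ratios (sorted): B 17.00, D 5.76, C 3.64, A 1.05
take B (17 @ 289); take D (33 @ 190); take C (25 @ 91); take 4/40 of A → 4.20. Capacity used 79/79.
Total value = 574.20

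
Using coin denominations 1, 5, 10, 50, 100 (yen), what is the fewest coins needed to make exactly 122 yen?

5

122 − 1×100→22 − 2×10→2 − 2×1→0
Total coins = 1 + 2 + 2 = 5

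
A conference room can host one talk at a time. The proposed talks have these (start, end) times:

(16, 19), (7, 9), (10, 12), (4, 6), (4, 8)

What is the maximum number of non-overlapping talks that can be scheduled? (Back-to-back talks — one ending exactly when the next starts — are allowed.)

4

By end time: (4,6), (4,8), (7,9), (10,12), (16,19).
Pick (4,6); next start ≥ 6 → (7,9); next start ≥ 9 → (10,12); next start ≥ 12 → (16,19).
Selected 4 talks.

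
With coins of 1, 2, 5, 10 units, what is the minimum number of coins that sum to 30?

Use the largest denomination that fits, subtract, and repeat.
30 − 3×10→0
Total coins = 3 = 3

3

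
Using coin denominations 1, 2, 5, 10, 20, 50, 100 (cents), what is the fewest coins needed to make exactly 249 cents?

7

249 = 2×100 + 2×20 + 1×5 + 2×2
Total coins = 2 + 2 + 1 + 2 = 7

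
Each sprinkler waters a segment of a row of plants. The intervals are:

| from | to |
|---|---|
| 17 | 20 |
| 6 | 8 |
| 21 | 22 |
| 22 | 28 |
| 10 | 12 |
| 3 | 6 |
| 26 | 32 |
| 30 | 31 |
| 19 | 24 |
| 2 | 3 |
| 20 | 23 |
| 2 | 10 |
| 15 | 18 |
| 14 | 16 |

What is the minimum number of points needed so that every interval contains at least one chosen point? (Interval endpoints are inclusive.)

7

Sort by right endpoint; whenever an interval is uncovered, place a point at its right end.
Sorted: [2,3] [3,6] [6,8] [2,10] [10,12] [14,16] [15,18] [17,20] [21,22] [20,23] [19,24] [22,28] [30,31] [26,32]
{[2,3],[3,6]} hit by 3; {[6,8],[2,10]} hit by 8; {[10,12]} hit by 12; {[14,16],[15,18]} hit by 16; {[17,20]} hit by 20; {[21,22],[20,23],[19,24],[22,28]} hit by 22; {[30,31],[26,32]} hit by 31.
Points: 3, 8, 12, 16, 20, 22, 31 (7 total).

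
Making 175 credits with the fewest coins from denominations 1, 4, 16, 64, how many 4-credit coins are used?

175 = 2×64 + 2×16 + 3×4 + 3×1
Count of 4: 3

3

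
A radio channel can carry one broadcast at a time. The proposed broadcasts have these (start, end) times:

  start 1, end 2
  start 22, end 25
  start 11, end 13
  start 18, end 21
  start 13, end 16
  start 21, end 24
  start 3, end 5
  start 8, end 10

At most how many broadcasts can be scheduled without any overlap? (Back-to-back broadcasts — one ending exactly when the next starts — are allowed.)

Order by finish time; keep every interval that doesn't clash with the previous kept one.
Sorted by end: (1,2)  (3,5)  (8,10)  (11,13)  (13,16)  (18,21)  (21,24)  (22,25)
take (1,2); take (3,5); take (8,10); take (11,13); take (13,16); take (18,21); take (21,24).
Selected 7 broadcasts.

7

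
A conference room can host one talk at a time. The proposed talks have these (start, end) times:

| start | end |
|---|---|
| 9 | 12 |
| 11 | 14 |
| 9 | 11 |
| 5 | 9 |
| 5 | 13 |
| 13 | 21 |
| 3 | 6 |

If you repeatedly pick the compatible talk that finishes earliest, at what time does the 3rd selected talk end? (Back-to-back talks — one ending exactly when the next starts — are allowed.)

Sort by end time and greedily take each interval whose start is ≥ the last chosen end.
By end time: (3,6), (5,9), (9,11), (9,12), (5,13), (11,14), (13,21).
Pick (3,6); next start ≥ 6 → (9,11); next start ≥ 11 → (11,14).
Selected: (3,6) (9,11) (11,14)

14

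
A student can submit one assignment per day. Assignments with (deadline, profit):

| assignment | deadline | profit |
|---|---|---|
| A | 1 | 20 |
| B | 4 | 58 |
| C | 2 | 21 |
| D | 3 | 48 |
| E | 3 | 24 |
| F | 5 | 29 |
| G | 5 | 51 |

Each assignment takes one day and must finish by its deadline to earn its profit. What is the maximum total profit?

Take jobs in profit order; each goes to the latest open slot no later than its deadline.
By profit: B(d4,58), G(d5,51), D(d3,48), F(d5,29), E(d3,24), C(d2,21), A(d1,20)
B→slot 4; G→slot 5; D→slot 3; F→slot 2; E→slot 1; C skipped; A skipped.
Profit = 24 + 29 + 48 + 58 + 51 = 210

210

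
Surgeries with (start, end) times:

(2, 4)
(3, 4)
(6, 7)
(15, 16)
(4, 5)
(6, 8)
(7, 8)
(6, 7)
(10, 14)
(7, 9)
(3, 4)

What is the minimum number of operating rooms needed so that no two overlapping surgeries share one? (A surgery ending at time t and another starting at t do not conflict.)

Count concurrent intervals with a sweep; the peak is the room count.
starts: [2, 3, 3, 4, 6, 6, 6, 7, 7, 10, 15]
ends:   [4, 4, 4, 5, 7, 7, 8, 8, 9, 14, 16]
s2→1 s3→2 s3→3  — peak 3.

3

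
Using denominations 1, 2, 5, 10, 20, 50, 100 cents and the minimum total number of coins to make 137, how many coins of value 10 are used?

137 = 1×100 + 1×20 + 1×10 + 1×5 + 1×2
Count of 10: 1

1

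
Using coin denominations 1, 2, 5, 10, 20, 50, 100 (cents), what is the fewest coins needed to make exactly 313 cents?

Greedy: take as many of the largest coin as possible, then repeat with the remainder.
313 = 3×100 + 1×10 + 1×2 + 1×1
Total coins = 3 + 1 + 1 + 1 = 6

6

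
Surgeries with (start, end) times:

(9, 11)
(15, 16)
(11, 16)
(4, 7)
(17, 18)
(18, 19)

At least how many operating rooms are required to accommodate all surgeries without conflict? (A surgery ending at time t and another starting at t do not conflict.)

2

The answer is the maximum number of intervals overlapping at any instant.
starts: [4, 9, 11, 15, 17, 18]
ends:   [7, 11, 16, 16, 18, 19]
s4→1 e7→0 s9→1 e11→0 s11→1 s15→2  — peak 2.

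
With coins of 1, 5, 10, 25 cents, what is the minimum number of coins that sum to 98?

98 = 3×25 + 2×10 + 3×1
Total coins = 3 + 2 + 3 = 8

8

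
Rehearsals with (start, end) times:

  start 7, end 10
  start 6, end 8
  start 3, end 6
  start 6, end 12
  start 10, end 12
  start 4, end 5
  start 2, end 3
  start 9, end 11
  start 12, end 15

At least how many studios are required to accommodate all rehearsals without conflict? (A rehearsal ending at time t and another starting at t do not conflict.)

3

The answer is the maximum number of intervals overlapping at any instant.
starts: [2, 3, 4, 6, 6, 7, 9, 10, 12]
ends:   [3, 5, 6, 8, 10, 11, 12, 12, 15]
s2→1 e3→0 s3→1 s4→2 e5→1 e6→0 s6→1 s6→2 s7→3  — peak 3.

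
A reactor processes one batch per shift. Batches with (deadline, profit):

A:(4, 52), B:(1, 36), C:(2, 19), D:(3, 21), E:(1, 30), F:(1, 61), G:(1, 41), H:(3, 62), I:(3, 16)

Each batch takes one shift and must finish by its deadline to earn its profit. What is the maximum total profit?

By profit: H(d3,62), F(d1,61), A(d4,52), G(d1,41), B(d1,36), E(d1,30), D(d3,21), C(d2,19), I(d3,16)
H→slot 3; F→slot 1; A→slot 4; G skipped; B skipped; E skipped; D→slot 2; C skipped; I skipped.
Profit = 61 + 21 + 62 + 52 = 196

196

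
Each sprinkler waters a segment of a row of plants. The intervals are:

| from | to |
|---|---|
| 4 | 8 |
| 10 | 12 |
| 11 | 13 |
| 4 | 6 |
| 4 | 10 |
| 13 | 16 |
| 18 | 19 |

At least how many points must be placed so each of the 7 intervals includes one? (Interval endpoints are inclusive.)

4

By right end: [4,6]  [4,8]  [4,10]  [10,12]  [11,13]  [13,16]  [18,19]
[4,6] uncovered → point at 6; [10,12] uncovered → point at 12; [13,16] uncovered → point at 16; [18,19] uncovered → point at 19.
Points: 6, 12, 16, 19 (4 total).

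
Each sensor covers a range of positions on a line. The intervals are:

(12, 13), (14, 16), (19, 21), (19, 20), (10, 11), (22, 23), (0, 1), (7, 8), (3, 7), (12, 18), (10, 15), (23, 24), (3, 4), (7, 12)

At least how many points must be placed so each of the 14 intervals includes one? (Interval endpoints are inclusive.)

Sorted: [0,1] [3,4] [3,7] [7,8] [10,11] [7,12] [12,13] [10,15] [14,16] [12,18] [19,20] [19,21] [22,23] [23,24]
{[0,1]} hit by 1; {[3,4],[3,7]} hit by 4; {[7,8]} hit by 8; {[10,11],[7,12]} hit by 11; {[12,13],[10,15]} hit by 13; {[14,16],[12,18]} hit by 16; {[19,20],[19,21]} hit by 20; {[22,23],[23,24]} hit by 23.
Points: 1, 4, 8, 11, 13, 16, 20, 23 (8 total).

8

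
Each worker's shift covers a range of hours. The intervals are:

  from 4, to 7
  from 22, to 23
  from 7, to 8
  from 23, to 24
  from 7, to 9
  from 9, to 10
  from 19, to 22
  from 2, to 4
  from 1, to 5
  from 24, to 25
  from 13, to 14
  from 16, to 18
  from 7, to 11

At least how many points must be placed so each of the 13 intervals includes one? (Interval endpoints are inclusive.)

7

Sorted: [2,4] [1,5] [4,7] [7,8] [7,9] [9,10] [7,11] [13,14] [16,18] [19,22] [22,23] [23,24] [24,25]
{[2,4],[1,5],[4,7]} hit by 4; {[7,8],[7,9]} hit by 8; {[9,10],[7,11]} hit by 10; {[13,14]} hit by 14; {[16,18]} hit by 18; {[19,22],[22,23]} hit by 22; {[23,24],[24,25]} hit by 24.
Points: 4, 8, 10, 14, 18, 22, 24 (7 total).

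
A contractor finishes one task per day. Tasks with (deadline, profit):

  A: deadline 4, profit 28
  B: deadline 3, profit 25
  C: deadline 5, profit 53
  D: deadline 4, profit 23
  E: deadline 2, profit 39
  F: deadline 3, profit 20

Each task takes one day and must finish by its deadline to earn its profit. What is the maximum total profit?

Sort by profit descending; place each in the latest free slot ≤ its deadline.
By profit: C(d5,53), E(d2,39), A(d4,28), B(d3,25), D(d4,23), F(d3,20)
C→slot 5; E→slot 2; A→slot 4; B→slot 3; D→slot 1; F skipped.
Profit = 23 + 39 + 25 + 28 + 53 = 168

168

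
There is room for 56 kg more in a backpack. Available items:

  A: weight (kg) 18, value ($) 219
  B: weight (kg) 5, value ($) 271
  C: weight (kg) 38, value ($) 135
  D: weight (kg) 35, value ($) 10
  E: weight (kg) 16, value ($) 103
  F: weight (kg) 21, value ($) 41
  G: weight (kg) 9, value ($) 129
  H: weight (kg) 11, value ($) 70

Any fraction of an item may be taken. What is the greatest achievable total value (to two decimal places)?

772.91

Sort by value per unit weight and fill in that order.
Order: B (271/5=54.20) > G (129/9=14.33) > A (219/18=12.17) > E (103/16=6.44) > H (70/11=6.36) > C (135/38=3.55) > F (41/21=1.95) > D (10/35=0.29)
Fill: take B (5 @ 271) → take G (9 @ 129) → take A (18 @ 219) → take E (16 @ 103) → take 8/11 of H → 50.91; 56/56 used.
Total value = 772.91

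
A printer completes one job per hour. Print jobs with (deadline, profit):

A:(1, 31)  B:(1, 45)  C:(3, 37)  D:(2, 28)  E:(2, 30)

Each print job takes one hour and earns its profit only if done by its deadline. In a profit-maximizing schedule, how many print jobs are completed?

Sort by profit descending; place each in the latest free slot ≤ its deadline.
Profit order: B=45 C=37 A=31 E=30 D=28
Assign: B→slot 1, C→slot 3, A skipped, E→slot 2, D skipped.
Slots: [1:B] [2:E] [3:C]
3 of 5 scheduled.

3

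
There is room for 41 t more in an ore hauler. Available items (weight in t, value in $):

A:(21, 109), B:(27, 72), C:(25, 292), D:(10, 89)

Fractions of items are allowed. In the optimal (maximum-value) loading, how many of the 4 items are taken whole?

2

Sort by value per unit weight and fill in that order.
Order: C (292/25=11.68) > D (89/10=8.90) > A (109/21=5.19) > B (72/27=2.67)
Fill: take C (25 @ 292) → take D (10 @ 89) → take 6/21 of A → 31.14; 41/41 used.
2 item(s) taken whole; one partial (take 6/21 of A).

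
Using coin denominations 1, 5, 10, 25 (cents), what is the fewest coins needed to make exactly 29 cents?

Use the largest denomination that fits, subtract, and repeat.
29 = 1×25 + 4×1
Total coins = 1 + 4 = 5

5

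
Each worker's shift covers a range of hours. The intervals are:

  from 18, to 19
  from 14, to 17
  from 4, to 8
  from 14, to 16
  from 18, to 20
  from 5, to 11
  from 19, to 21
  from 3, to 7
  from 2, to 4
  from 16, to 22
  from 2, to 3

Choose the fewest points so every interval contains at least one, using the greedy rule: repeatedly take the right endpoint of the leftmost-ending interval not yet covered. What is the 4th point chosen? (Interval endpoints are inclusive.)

19

By right end: [2,3]  [2,4]  [3,7]  [4,8]  [5,11]  [14,16]  [14,17]  [18,19]  [18,20]  [19,21]  [16,22]
[2,3] uncovered → point at 3; [4,8] uncovered → point at 8; [14,16] uncovered → point at 16; [18,19] uncovered → point at 19.
Points: 3, 8, 16, 19 (4 total).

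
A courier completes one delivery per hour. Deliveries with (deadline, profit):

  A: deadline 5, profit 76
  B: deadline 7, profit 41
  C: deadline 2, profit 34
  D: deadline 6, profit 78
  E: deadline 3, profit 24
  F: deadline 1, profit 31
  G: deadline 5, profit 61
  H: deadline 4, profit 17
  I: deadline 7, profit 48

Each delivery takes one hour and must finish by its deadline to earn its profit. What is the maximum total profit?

Take jobs in profit order; each goes to the latest open slot no later than its deadline.
By profit: D(d6,78), A(d5,76), G(d5,61), I(d7,48), B(d7,41), C(d2,34), F(d1,31), E(d3,24), H(d4,17)
D→slot 6; A→slot 5; G→slot 4; I→slot 7; B→slot 3; C→slot 2; F→slot 1; E skipped; H skipped.
Profit = 31 + 34 + 41 + 61 + 76 + 78 + 48 = 369

369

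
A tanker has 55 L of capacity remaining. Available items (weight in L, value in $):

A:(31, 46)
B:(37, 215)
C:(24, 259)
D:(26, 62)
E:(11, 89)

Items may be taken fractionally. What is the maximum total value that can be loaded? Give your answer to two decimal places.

Sort by value per unit weight and fill in that order.
Ratios (sorted): C 10.79, E 8.09, B 5.81, D 2.38, A 1.48
take C (24 @ 259); take E (11 @ 89); take 20/37 of B → 116.22. Capacity used 55/55.
Total value = 464.22

464.22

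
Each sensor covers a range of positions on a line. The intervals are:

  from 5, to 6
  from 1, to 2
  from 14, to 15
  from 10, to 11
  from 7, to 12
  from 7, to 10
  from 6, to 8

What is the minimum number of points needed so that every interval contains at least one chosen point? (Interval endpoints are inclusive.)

4

Sorted: [1,2] [5,6] [6,8] [7,10] [10,11] [7,12] [14,15]
{[1,2]} hit by 2; {[5,6],[6,8]} hit by 6; {[7,10],[10,11],[7,12]} hit by 10; {[14,15]} hit by 15.
Points: 2, 6, 10, 15 (4 total).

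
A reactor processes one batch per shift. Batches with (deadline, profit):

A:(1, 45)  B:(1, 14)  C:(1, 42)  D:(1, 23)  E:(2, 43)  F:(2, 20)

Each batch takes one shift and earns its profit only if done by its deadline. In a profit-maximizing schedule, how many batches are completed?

2

Sort by profit descending; place each in the latest free slot ≤ its deadline.
By profit: A(d1,45), E(d2,43), C(d1,42), D(d1,23), F(d2,20), B(d1,14)
A→slot 1; E→slot 2; C skipped; D skipped; F skipped; B skipped.
2 of 6 scheduled.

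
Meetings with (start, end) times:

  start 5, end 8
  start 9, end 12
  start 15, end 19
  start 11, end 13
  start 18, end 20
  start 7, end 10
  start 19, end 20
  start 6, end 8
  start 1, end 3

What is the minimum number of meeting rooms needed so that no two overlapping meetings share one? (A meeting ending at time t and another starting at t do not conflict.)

starts: [1, 5, 6, 7, 9, 11, 15, 18, 19]
ends:   [3, 8, 8, 10, 12, 13, 19, 20, 20]
s1→1 e3→0 s5→1 s6→2 s7→3  — peak 3.

3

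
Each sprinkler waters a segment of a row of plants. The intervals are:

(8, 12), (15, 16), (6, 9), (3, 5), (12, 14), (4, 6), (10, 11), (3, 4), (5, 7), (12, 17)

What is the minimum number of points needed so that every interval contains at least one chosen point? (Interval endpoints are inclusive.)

5

Process intervals by earliest right end; each time one isn't hit yet, stab at its right endpoint.
By right end: [3,4]  [3,5]  [4,6]  [5,7]  [6,9]  [10,11]  [8,12]  [12,14]  [15,16]  [12,17]
[3,4] uncovered → point at 4; [5,7] uncovered → point at 7; [10,11] uncovered → point at 11; [12,14] uncovered → point at 14; [15,16] uncovered → point at 16.
Points: 4, 7, 11, 14, 16 (5 total).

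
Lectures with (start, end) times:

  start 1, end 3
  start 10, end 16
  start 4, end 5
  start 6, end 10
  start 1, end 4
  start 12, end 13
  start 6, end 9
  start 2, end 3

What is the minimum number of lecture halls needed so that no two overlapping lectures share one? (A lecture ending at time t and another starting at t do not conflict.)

3

The answer is the maximum number of intervals overlapping at any instant.
Events (time:±→running): 1:+→1 1:+→2 2:+→3 … peak 3.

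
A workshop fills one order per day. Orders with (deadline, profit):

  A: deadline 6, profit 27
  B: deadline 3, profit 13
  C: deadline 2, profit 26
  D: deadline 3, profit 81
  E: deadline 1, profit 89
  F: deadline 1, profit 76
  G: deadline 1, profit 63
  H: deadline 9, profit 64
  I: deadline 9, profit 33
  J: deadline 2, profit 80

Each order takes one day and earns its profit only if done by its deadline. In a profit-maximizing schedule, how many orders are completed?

6

Take jobs in profit order; each goes to the latest open slot no later than its deadline.
By profit: E(d1,89), D(d3,81), J(d2,80), F(d1,76), H(d9,64), G(d1,63), I(d9,33), A(d6,27), C(d2,26), B(d3,13)
E→slot 1; D→slot 3; J→slot 2; F skipped; H→slot 9; G skipped; I→slot 8; A→slot 6; C skipped; B skipped.
6 of 10 scheduled.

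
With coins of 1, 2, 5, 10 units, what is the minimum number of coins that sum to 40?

4

Use the largest denomination that fits, subtract, and repeat.
40 − 4×10→0
Total coins = 4 = 4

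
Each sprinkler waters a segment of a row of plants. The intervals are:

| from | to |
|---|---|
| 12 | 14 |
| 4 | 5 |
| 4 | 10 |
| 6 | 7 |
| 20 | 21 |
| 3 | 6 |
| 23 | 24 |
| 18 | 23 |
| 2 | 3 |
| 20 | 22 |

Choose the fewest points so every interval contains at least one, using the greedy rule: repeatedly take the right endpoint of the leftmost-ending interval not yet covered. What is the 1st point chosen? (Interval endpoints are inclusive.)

3

By right end: [2,3]  [4,5]  [3,6]  [6,7]  [4,10]  [12,14]  [20,21]  [20,22]  [18,23]  [23,24]
[2,3] uncovered → point at 3; [4,5] uncovered → point at 5; [6,7] uncovered → point at 7; [12,14] uncovered → point at 14; [20,21] uncovered → point at 21; [23,24] uncovered → point at 24.
Points: 3, 5, 7, 14, 21, 24 (6 total).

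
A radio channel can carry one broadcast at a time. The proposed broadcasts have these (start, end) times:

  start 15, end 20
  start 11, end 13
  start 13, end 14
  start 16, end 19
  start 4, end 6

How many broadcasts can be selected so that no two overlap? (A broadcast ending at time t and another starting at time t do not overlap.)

4

Greedy by earliest finish: after sorting by end time, pick each interval compatible with the last pick.
By end time: (4,6), (11,13), (13,14), (16,19), (15,20).
Pick (4,6); next start ≥ 6 → (11,13); next start ≥ 13 → (13,14); next start ≥ 14 → (16,19).
Selected 4 broadcasts.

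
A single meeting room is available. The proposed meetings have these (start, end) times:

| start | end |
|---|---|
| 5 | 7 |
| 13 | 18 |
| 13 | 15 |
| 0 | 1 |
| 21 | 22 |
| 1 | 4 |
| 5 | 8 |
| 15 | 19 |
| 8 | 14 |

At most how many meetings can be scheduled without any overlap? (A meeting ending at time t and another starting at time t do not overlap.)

Greedy by earliest finish: after sorting by end time, pick each interval compatible with the last pick.
Sorted by end: (0,1)  (1,4)  (5,7)  (5,8)  (8,14)  (13,15)  (13,18)  (15,19)  (21,22)
take (0,1); take (1,4); take (5,7); take (8,14); take (15,19); take (21,22).
Selected 6 meetings.

6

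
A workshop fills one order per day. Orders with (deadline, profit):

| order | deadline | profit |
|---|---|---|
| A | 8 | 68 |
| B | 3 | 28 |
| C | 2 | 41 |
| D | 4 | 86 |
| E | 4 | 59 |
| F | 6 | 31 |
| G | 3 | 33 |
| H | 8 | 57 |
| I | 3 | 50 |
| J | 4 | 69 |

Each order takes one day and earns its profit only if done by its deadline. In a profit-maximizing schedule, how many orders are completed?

7

By profit: D(d4,86), J(d4,69), A(d8,68), E(d4,59), H(d8,57), I(d3,50), C(d2,41), G(d3,33), F(d6,31), B(d3,28)
D→slot 4; J→slot 3; A→slot 8; E→slot 2; H→slot 7; I→slot 1; C skipped; G skipped; F→slot 6; B skipped.
7 of 10 scheduled.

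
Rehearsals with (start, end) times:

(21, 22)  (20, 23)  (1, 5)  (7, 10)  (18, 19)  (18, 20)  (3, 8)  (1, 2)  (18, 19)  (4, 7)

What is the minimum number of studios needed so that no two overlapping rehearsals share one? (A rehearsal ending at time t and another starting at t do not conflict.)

The answer is the maximum number of intervals overlapping at any instant.
Events (time:±→running): 1:+→1 1:+→2 2:-→1 3:+→2 4:+→3 … peak 3.

3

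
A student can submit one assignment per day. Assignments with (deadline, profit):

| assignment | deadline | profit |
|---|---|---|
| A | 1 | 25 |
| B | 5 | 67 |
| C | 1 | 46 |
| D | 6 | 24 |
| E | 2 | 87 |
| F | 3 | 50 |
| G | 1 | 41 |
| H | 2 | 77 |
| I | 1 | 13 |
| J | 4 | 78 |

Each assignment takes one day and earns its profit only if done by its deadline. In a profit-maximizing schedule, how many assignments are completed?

By profit: E(d2,87), J(d4,78), H(d2,77), B(d5,67), F(d3,50), C(d1,46), G(d1,41), A(d1,25), D(d6,24), I(d1,13)
E→slot 2; J→slot 4; H→slot 1; B→slot 5; F→slot 3; C skipped; G skipped; A skipped; D→slot 6; I skipped.
6 of 10 scheduled.

6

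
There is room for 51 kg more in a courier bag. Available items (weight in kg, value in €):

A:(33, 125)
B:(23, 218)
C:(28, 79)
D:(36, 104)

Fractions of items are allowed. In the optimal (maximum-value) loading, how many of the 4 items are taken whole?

Sort by value per unit weight and fill in that order.
Ratios (sorted): B 9.48, A 3.79, D 2.89, C 2.82
take B (23 @ 218); take 28/33 of A → 106.06. Capacity used 51/51.
1 item(s) taken whole; one partial (take 28/33 of A).

1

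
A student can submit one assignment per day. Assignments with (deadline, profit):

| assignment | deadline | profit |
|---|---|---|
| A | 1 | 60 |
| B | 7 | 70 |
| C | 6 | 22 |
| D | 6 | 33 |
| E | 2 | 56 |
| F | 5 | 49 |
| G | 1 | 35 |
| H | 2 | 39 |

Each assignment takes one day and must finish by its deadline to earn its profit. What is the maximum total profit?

290

Profit order: B=70 A=60 E=56 F=49 H=39 G=35 D=33 C=22
Assign: B→slot 7, A→slot 1, E→slot 2, F→slot 5, H skipped, G skipped, D→slot 6, C→slot 4.
Slots: [1:A] [2:E] [4:C] [5:F] [6:D] [7:B]
Profit = 60 + 56 + 22 + 49 + 33 + 70 = 290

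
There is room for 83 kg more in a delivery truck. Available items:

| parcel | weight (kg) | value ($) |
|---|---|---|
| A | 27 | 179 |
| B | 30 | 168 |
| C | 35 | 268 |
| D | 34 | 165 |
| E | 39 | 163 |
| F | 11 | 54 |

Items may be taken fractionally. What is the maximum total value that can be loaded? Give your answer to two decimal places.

Greedy by value/weight ratio, highest first.
Order: C (268/35=7.66) > A (179/27=6.63) > B (168/30=5.60) > F (54/11=4.91) > D (165/34=4.85) > E (163/39=4.18)
Fill: take C (35 @ 268) → take A (27 @ 179) → take 21/30 of B → 117.60; 83/83 used.
Total value = 564.60

564.60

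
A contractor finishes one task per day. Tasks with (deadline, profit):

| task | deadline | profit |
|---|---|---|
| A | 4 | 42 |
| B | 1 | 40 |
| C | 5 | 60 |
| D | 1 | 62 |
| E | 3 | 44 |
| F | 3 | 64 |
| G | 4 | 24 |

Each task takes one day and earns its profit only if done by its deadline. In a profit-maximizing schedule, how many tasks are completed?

Take jobs in profit order; each goes to the latest open slot no later than its deadline.
Profit order: F=64 D=62 C=60 E=44 A=42 B=40 G=24
Assign: F→slot 3, D→slot 1, C→slot 5, E→slot 2, A→slot 4, B skipped, G skipped.
Slots: [1:D] [2:E] [3:F] [4:A] [5:C]
5 of 7 scheduled.

5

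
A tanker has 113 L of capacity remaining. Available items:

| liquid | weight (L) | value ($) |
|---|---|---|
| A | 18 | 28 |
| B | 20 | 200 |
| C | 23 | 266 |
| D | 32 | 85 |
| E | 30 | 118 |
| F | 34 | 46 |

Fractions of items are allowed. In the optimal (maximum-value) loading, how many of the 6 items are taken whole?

4

Greedy by value/weight ratio, highest first.
Order: C (266/23=11.57) > B (200/20=10.00) > E (118/30=3.93) > D (85/32=2.66) > A (28/18=1.56) > F (46/34=1.35)
Fill: take C (23 @ 266) → take B (20 @ 200) → take E (30 @ 118) → take D (32 @ 85) → take 8/18 of A → 12.44; 113/113 used.
4 item(s) taken whole; one partial (take 8/18 of A).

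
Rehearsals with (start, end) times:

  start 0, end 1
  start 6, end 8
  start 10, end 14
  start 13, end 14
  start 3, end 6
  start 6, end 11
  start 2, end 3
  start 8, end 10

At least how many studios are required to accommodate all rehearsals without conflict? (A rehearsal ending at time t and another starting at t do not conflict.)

2

starts: [0, 2, 3, 6, 6, 8, 10, 13]
ends:   [1, 3, 6, 8, 10, 11, 14, 14]
s0→1 e1→0 s2→1 e3→0 s3→1 e6→0 s6→1 s6→2  — peak 2.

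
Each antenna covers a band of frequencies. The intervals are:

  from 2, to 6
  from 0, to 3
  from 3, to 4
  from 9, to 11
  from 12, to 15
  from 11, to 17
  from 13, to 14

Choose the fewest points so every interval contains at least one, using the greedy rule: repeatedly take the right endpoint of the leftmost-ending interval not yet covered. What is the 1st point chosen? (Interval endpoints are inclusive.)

3

Process intervals by earliest right end; each time one isn't hit yet, stab at its right endpoint.
By right end: [0,3]  [3,4]  [2,6]  [9,11]  [13,14]  [12,15]  [11,17]
[0,3] uncovered → point at 3; [9,11] uncovered → point at 11; [13,14] uncovered → point at 14.
Points: 3, 11, 14 (3 total).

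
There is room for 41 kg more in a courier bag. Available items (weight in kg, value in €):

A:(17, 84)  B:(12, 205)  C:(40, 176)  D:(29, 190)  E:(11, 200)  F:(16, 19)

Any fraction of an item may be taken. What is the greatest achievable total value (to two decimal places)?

522.93

Ratios (sorted): E 18.18, B 17.08, D 6.55, A 4.94, C 4.40, F 1.19
take E (11 @ 200); take B (12 @ 205); take 18/29 of D → 117.93. Capacity used 41/41.
Total value = 522.93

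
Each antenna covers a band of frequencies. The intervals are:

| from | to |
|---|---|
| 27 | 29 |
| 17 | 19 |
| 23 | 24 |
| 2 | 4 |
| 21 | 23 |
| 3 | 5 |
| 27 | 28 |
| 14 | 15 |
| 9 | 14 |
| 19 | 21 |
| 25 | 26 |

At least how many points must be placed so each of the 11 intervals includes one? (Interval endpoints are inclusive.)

Process intervals by earliest right end; each time one isn't hit yet, stab at its right endpoint.
By right end: [2,4]  [3,5]  [9,14]  [14,15]  [17,19]  [19,21]  [21,23]  [23,24]  [25,26]  [27,28]  [27,29]
[2,4] uncovered → point at 4; [9,14] uncovered → point at 14; [17,19] uncovered → point at 19; [21,23] uncovered → point at 23; [25,26] uncovered → point at 26; [27,28] uncovered → point at 28.
Points: 4, 14, 19, 23, 26, 28 (6 total).

6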